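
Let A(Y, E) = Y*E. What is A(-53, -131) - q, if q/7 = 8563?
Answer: -52998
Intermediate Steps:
q = 59941 (q = 7*8563 = 59941)
A(Y, E) = E*Y
A(-53, -131) - q = -131*(-53) - 1*59941 = 6943 - 59941 = -52998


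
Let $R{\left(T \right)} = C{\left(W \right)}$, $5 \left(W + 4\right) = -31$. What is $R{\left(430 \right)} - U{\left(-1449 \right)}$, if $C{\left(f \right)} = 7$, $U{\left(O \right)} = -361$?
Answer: $368$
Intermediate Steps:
$W = - \frac{51}{5}$ ($W = -4 + \frac{1}{5} \left(-31\right) = -4 - \frac{31}{5} = - \frac{51}{5} \approx -10.2$)
$R{\left(T \right)} = 7$
$R{\left(430 \right)} - U{\left(-1449 \right)} = 7 - -361 = 7 + 361 = 368$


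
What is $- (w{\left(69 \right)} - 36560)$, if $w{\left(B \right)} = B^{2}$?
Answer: $31799$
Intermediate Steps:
$- (w{\left(69 \right)} - 36560) = - (69^{2} - 36560) = - (4761 - 36560) = \left(-1\right) \left(-31799\right) = 31799$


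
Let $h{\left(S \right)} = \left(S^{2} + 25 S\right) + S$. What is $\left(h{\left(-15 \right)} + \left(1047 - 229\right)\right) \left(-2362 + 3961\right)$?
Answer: $1044147$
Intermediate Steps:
$h{\left(S \right)} = S^{2} + 26 S$
$\left(h{\left(-15 \right)} + \left(1047 - 229\right)\right) \left(-2362 + 3961\right) = \left(- 15 \left(26 - 15\right) + \left(1047 - 229\right)\right) \left(-2362 + 3961\right) = \left(\left(-15\right) 11 + 818\right) 1599 = \left(-165 + 818\right) 1599 = 653 \cdot 1599 = 1044147$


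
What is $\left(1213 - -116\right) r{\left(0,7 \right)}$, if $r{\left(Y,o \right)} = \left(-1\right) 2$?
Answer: $-2658$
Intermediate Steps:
$r{\left(Y,o \right)} = -2$
$\left(1213 - -116\right) r{\left(0,7 \right)} = \left(1213 - -116\right) \left(-2\right) = \left(1213 + 116\right) \left(-2\right) = 1329 \left(-2\right) = -2658$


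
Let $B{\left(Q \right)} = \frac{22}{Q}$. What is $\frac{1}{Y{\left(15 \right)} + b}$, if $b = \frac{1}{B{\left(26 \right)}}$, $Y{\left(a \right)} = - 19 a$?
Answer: $- \frac{11}{3122} \approx -0.0035234$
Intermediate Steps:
$b = \frac{13}{11}$ ($b = \frac{1}{22 \cdot \frac{1}{26}} = \frac{1}{\frac{11}{13}} = \frac{13}{11} \approx 1.1818$)
$\frac{1}{Y{\left(15 \right)} + b} = \frac{1}{\left(-19\right) 15 + \frac{13}{11}} = \frac{1}{-285 + \frac{13}{11}} = \frac{1}{- \frac{3122}{11}} = - \frac{11}{3122}$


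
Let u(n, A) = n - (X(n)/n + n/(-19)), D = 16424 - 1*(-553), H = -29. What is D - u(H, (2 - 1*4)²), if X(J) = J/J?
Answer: 9371128/551 ≈ 17008.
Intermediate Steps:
X(J) = 1
D = 16977 (D = 16424 + 553 = 16977)
u(n, A) = -1/n + 20*n/19 (u(n, A) = n - (1/n + n/(-19)) = n - (1/n + n*(-1/19)) = n - (1/n - n/19) = n + (-1/n + n/19) = -1/n + 20*n/19)
D - u(H, (2 - 1*4)²) = 16977 - (-1/(-29) + (20/19)*(-29)) = 16977 - (-1*(-1/29) - 580/19) = 16977 - (1/29 - 580/19) = 16977 - 1*(-16801/551) = 16977 + 16801/551 = 9371128/551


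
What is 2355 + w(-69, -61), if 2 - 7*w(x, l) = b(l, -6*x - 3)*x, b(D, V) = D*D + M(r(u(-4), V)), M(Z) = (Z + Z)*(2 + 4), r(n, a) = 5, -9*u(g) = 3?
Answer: 277376/7 ≈ 39625.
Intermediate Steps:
u(g) = -⅓ (u(g) = -⅑*3 = -⅓)
M(Z) = 12*Z (M(Z) = (2*Z)*6 = 12*Z)
b(D, V) = 60 + D² (b(D, V) = D*D + 12*5 = D² + 60 = 60 + D²)
w(x, l) = 2/7 - x*(60 + l²)/7 (w(x, l) = 2/7 - (60 + l²)*x/7 = 2/7 - x*(60 + l²)/7)
2355 + w(-69, -61) = 2355 + (2/7 - ⅐*(-69)*(60 + (-61)²)) = 2355 + (2/7 - ⅐*(-69)*(60 + 3721)) = 2355 + (2/7 - ⅐*(-69)*3781) = 2355 + (2/7 + 260889/7) = 2355 + 260891/7 = 277376/7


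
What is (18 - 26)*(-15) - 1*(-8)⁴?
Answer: -3976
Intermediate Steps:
(18 - 26)*(-15) - 1*(-8)⁴ = -8*(-15) - 1*4096 = 120 - 4096 = -3976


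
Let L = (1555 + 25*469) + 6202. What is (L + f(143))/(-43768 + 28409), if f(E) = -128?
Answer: -19354/15359 ≈ -1.2601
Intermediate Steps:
L = 19482 (L = (1555 + 11725) + 6202 = 13280 + 6202 = 19482)
(L + f(143))/(-43768 + 28409) = (19482 - 128)/(-43768 + 28409) = 19354/(-15359) = 19354*(-1/15359) = -19354/15359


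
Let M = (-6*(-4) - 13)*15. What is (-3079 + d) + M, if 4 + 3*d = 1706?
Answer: -7040/3 ≈ -2346.7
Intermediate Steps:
d = 1702/3 (d = -4/3 + (1/3)*1706 = -4/3 + 1706/3 = 1702/3 ≈ 567.33)
M = 165 (M = (24 - 13)*15 = 11*15 = 165)
(-3079 + d) + M = (-3079 + 1702/3) + 165 = -7535/3 + 165 = -7040/3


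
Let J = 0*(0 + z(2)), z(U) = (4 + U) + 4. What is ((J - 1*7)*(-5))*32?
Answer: 1120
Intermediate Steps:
z(U) = 8 + U
J = 0 (J = 0*(0 + (8 + 2)) = 0*(0 + 10) = 0*10 = 0)
((J - 1*7)*(-5))*32 = ((0 - 1*7)*(-5))*32 = ((0 - 7)*(-5))*32 = -7*(-5)*32 = 35*32 = 1120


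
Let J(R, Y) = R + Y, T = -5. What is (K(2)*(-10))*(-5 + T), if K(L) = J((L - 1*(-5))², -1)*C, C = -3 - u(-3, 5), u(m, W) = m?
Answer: 0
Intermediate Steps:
C = 0 (C = -3 - 1*(-3) = -3 + 3 = 0)
K(L) = 0 (K(L) = ((L - 1*(-5))² - 1)*0 = ((L + 5)² - 1)*0 = ((5 + L)² - 1)*0 = (-1 + (5 + L)²)*0 = 0)
(K(2)*(-10))*(-5 + T) = (0*(-10))*(-5 - 5) = 0*(-10) = 0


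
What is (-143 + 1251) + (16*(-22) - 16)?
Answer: 740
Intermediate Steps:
(-143 + 1251) + (16*(-22) - 16) = 1108 + (-352 - 16) = 1108 - 368 = 740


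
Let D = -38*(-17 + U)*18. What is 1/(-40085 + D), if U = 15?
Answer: -1/38717 ≈ -2.5828e-5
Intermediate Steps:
D = 1368 (D = -38*(-17 + 15)*18 = -38*(-2)*18 = 76*18 = 1368)
1/(-40085 + D) = 1/(-40085 + 1368) = 1/(-38717) = -1/38717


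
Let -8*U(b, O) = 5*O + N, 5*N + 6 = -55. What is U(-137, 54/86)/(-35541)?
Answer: -487/15282630 ≈ -3.1866e-5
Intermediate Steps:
N = -61/5 (N = -6/5 + (1/5)*(-55) = -6/5 - 11 = -61/5 ≈ -12.200)
U(b, O) = 61/40 - 5*O/8 (U(b, O) = -(5*O - 61/5)/8 = -(-61/5 + 5*O)/8 = 61/40 - 5*O/8)
U(-137, 54/86)/(-35541) = (61/40 - 135/(4*86))/(-35541) = (61/40 - 135/(4*86))*(-1/35541) = (61/40 - 5/8*27/43)*(-1/35541) = (61/40 - 135/344)*(-1/35541) = (487/430)*(-1/35541) = -487/15282630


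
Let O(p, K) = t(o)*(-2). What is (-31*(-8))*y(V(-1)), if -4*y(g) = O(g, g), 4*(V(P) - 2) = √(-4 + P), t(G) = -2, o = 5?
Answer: -248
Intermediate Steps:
O(p, K) = 4 (O(p, K) = -2*(-2) = 4)
V(P) = 2 + √(-4 + P)/4
y(g) = -1 (y(g) = -¼*4 = -1)
(-31*(-8))*y(V(-1)) = -31*(-8)*(-1) = 248*(-1) = -248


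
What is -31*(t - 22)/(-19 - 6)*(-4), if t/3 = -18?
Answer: 9424/25 ≈ 376.96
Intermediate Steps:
t = -54 (t = 3*(-18) = -54)
-31*(t - 22)/(-19 - 6)*(-4) = -31*(-54 - 22)/(-19 - 6)*(-4) = -31/((-25/(-76)))*(-4) = -31/((-25*(-1/76)))*(-4) = -31/25/76*(-4) = -31*76/25*(-4) = -2356/25*(-4) = 9424/25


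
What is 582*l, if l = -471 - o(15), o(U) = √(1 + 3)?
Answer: -275286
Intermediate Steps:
o(U) = 2 (o(U) = √4 = 2)
l = -473 (l = -471 - 1*2 = -471 - 2 = -473)
582*l = 582*(-473) = -275286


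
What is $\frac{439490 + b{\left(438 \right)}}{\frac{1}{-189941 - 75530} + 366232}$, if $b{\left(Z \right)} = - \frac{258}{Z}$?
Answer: $\frac{8517033619417}{7097350194783} \approx 1.2$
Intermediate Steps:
$\frac{439490 + b{\left(438 \right)}}{\frac{1}{-189941 - 75530} + 366232} = \frac{439490 - \frac{258}{438}}{\frac{1}{-189941 - 75530} + 366232} = \frac{439490 - \frac{43}{73}}{\frac{1}{-189941 - 75530} + 366232} = \frac{439490 - \frac{43}{73}}{\frac{1}{-265471} + 366232} = \frac{32082727}{73 \left(- \frac{1}{265471} + 366232\right)} = \frac{32082727}{73 \cdot \frac{97223975271}{265471}} = \frac{32082727}{73} \cdot \frac{265471}{97223975271} = \frac{8517033619417}{7097350194783}$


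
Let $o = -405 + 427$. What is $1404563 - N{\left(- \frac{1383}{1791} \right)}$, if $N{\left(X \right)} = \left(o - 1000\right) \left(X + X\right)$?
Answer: $\frac{279207465}{199} \approx 1.4031 \cdot 10^{6}$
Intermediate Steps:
$o = 22$
$N{\left(X \right)} = - 1956 X$ ($N{\left(X \right)} = \left(22 - 1000\right) \left(X + X\right) = - 978 \cdot 2 X = - 1956 X$)
$1404563 - N{\left(- \frac{1383}{1791} \right)} = 1404563 - - 1956 \left(- \frac{1383}{1791}\right) = 1404563 - - 1956 \left(\left(-1383\right) \frac{1}{1791}\right) = 1404563 - \left(-1956\right) \left(- \frac{461}{597}\right) = 1404563 - \frac{300572}{199} = \frac{279207465}{199}$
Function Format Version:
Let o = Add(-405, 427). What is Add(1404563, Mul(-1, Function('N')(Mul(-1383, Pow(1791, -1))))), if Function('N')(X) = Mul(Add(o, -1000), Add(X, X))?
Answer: Rational(279207465, 199) ≈ 1.4031e+6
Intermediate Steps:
o = 22
Function('N')(X) = Mul(-1956, X) (Function('N')(X) = Mul(Add(22, -1000), Add(X, X)) = Mul(-978, Mul(2, X)) = Mul(-1956, X))
Add(1404563, Mul(-1, Function('N')(Mul(-1383, Pow(1791, -1))))) = Add(1404563, Mul(-1, Mul(-1956, Mul(-1383, Pow(1791, -1))))) = Add(1404563, Mul(-1, Mul(-1956, Mul(-1383, Rational(1, 1791))))) = Add(1404563, Mul(-1, Mul(-1956, Rational(-461, 597)))) = Add(1404563, Mul(-1, Rational(300572, 199))) = Add(1404563, Rational(-300572, 199)) = Rational(279207465, 199)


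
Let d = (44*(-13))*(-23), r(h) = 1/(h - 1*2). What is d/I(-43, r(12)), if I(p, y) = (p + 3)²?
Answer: 3289/400 ≈ 8.2225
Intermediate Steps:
r(h) = 1/(-2 + h) (r(h) = 1/(h - 2) = 1/(-2 + h))
I(p, y) = (3 + p)²
d = 13156 (d = -572*(-23) = 13156)
d/I(-43, r(12)) = 13156/((3 - 43)²) = 13156/((-40)²) = 13156/1600 = 13156*(1/1600) = 3289/400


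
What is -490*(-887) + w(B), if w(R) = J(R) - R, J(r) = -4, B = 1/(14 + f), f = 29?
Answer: 18688917/43 ≈ 4.3463e+5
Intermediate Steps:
B = 1/43 (B = 1/(14 + 29) = 1/43 ≈ 0.023256)
w(R) = -4 - R
-490*(-887) + w(B) = -490*(-887) + (-4 - 1*1/43) = 434630 + (-4 - 1/43) = 434630 - 173/43 = 18688917/43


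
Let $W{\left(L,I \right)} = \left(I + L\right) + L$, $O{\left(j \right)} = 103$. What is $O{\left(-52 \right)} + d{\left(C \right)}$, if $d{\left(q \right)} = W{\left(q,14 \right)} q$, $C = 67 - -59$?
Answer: $33619$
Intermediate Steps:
$W{\left(L,I \right)} = I + 2 L$
$C = 126$ ($C = 67 + 59 = 126$)
$d{\left(q \right)} = q \left(14 + 2 q\right)$ ($d{\left(q \right)} = \left(14 + 2 q\right) q = q \left(14 + 2 q\right)$)
$O{\left(-52 \right)} + d{\left(C \right)} = 103 + 2 \cdot 126 \left(7 + 126\right) = 103 + 2 \cdot 126 \cdot 133 = 103 + 33516 = 33619$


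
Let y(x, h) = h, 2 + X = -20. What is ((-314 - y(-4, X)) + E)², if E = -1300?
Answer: 2534464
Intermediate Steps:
X = -22 (X = -2 - 20 = -22)
((-314 - y(-4, X)) + E)² = ((-314 - 1*(-22)) - 1300)² = ((-314 + 22) - 1300)² = (-292 - 1300)² = (-1592)² = 2534464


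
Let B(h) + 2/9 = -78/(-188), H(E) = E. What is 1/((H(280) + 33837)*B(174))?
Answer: 846/5561071 ≈ 0.00015213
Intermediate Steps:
B(h) = 163/846 (B(h) = -2/9 - 78/(-188) = -2/9 - 78*(-1/188) = -2/9 + 39/94 = 163/846)
1/((H(280) + 33837)*B(174)) = 1/((280 + 33837)*(163/846)) = (846/163)/34117 = (1/34117)*(846/163) = 846/5561071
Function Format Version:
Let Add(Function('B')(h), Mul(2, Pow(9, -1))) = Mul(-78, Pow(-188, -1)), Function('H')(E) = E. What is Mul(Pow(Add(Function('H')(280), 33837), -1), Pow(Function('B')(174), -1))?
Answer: Rational(846, 5561071) ≈ 0.00015213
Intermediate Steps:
Function('B')(h) = Rational(163, 846) (Function('B')(h) = Add(Rational(-2, 9), Mul(-78, Pow(-188, -1))) = Add(Rational(-2, 9), Mul(-78, Rational(-1, 188))) = Add(Rational(-2, 9), Rational(39, 94)) = Rational(163, 846))
Mul(Pow(Add(Function('H')(280), 33837), -1), Pow(Function('B')(174), -1)) = Mul(Pow(Add(280, 33837), -1), Pow(Rational(163, 846), -1)) = Mul(Pow(34117, -1), Rational(846, 163)) = Mul(Rational(1, 34117), Rational(846, 163)) = Rational(846, 5561071)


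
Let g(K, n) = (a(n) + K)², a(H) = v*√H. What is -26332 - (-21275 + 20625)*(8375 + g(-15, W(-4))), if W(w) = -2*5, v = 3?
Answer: 5505168 - 58500*I*√10 ≈ 5.5052e+6 - 1.8499e+5*I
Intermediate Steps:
a(H) = 3*√H
W(w) = -10
g(K, n) = (K + 3*√n)² (g(K, n) = (3*√n + K)² = (K + 3*√n)²)
-26332 - (-21275 + 20625)*(8375 + g(-15, W(-4))) = -26332 - (-21275 + 20625)*(8375 + (-15 + 3*√(-10))²) = -26332 - (-650)*(8375 + (-15 + 3*(I*√10))²) = -26332 - (-650)*(8375 + (-15 + 3*I*√10)²) = -26332 - (-5443750 - 650*(-15 + 3*I*√10)²) = -26332 + (5443750 + 650*(-15 + 3*I*√10)²) = 5417418 + 650*(-15 + 3*I*√10)²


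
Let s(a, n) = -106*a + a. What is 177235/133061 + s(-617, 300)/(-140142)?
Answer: 5405903495/6215811554 ≈ 0.86970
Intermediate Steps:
s(a, n) = -105*a
177235/133061 + s(-617, 300)/(-140142) = 177235/133061 - 105*(-617)/(-140142) = 177235*(1/133061) + 64785*(-1/140142) = 177235/133061 - 21595/46714 = 5405903495/6215811554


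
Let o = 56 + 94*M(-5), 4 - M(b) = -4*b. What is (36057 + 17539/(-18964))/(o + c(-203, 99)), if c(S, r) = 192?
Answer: -683767409/23818784 ≈ -28.707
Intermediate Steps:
M(b) = 4 + 4*b (M(b) = 4 - (-4)*b = 4 + 4*b)
o = -1448 (o = 56 + 94*(4 + 4*(-5)) = 56 + 94*(4 - 20) = 56 + 94*(-16) = 56 - 1504 = -1448)
(36057 + 17539/(-18964))/(o + c(-203, 99)) = (36057 + 17539/(-18964))/(-1448 + 192) = (36057 + 17539*(-1/18964))/(-1256) = (36057 - 17539/18964)*(-1/1256) = (683767409/18964)*(-1/1256) = -683767409/23818784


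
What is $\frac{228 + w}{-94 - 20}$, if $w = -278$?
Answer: $\frac{25}{57} \approx 0.4386$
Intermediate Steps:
$\frac{228 + w}{-94 - 20} = \frac{228 - 278}{-94 - 20} = - \frac{50}{-114} = \left(-50\right) \left(- \frac{1}{114}\right) = \frac{25}{57}$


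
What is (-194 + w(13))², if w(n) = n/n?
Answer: 37249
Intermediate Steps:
w(n) = 1
(-194 + w(13))² = (-194 + 1)² = (-193)² = 37249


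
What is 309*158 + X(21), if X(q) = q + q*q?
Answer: 49284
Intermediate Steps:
X(q) = q + q**2
309*158 + X(21) = 309*158 + 21*(1 + 21) = 48822 + 21*22 = 48822 + 462 = 49284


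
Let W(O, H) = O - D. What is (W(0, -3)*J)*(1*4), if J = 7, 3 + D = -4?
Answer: 196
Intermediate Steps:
D = -7 (D = -3 - 4 = -7)
W(O, H) = 7 + O (W(O, H) = O - 1*(-7) = O + 7 = 7 + O)
(W(0, -3)*J)*(1*4) = ((7 + 0)*7)*(1*4) = (7*7)*4 = 49*4 = 196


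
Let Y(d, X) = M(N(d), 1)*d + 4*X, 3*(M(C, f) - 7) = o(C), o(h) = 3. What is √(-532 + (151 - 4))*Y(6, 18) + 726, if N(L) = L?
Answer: 726 + 120*I*√385 ≈ 726.0 + 2354.6*I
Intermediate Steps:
M(C, f) = 8 (M(C, f) = 7 + (⅓)*3 = 7 + 1 = 8)
Y(d, X) = 4*X + 8*d (Y(d, X) = 8*d + 4*X = 4*X + 8*d)
√(-532 + (151 - 4))*Y(6, 18) + 726 = √(-532 + (151 - 4))*(4*18 + 8*6) + 726 = √(-532 + 147)*(72 + 48) + 726 = √(-385)*120 + 726 = (I*√385)*120 + 726 = 120*I*√385 + 726 = 726 + 120*I*√385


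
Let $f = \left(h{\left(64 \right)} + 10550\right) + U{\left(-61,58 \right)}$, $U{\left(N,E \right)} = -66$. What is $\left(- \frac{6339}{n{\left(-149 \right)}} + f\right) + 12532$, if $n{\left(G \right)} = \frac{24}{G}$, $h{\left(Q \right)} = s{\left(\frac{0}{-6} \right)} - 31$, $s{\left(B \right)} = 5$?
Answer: $\frac{498757}{8} \approx 62345.0$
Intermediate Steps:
$h{\left(Q \right)} = -26$ ($h{\left(Q \right)} = 5 - 31 = -26$)
$f = 10458$ ($f = \left(-26 + 10550\right) - 66 = 10524 - 66 = 10458$)
$\left(- \frac{6339}{n{\left(-149 \right)}} + f\right) + 12532 = \left(- \frac{6339}{24 \frac{1}{-149}} + 10458\right) + 12532 = \left(- \frac{6339}{24 \left(- \frac{1}{149}\right)} + 10458\right) + 12532 = \left(- \frac{6339}{- \frac{24}{149}} + 10458\right) + 12532 = \left(\left(-6339\right) \left(- \frac{149}{24}\right) + 10458\right) + 12532 = \left(\frac{314837}{8} + 10458\right) + 12532 = \frac{398501}{8} + 12532 = \frac{498757}{8}$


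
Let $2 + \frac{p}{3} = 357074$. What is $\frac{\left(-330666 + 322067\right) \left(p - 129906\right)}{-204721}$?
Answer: $\frac{8094324690}{204721} \approx 39538.0$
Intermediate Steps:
$p = 1071216$ ($p = -6 + 3 \cdot 357074 = -6 + 1071222 = 1071216$)
$\frac{\left(-330666 + 322067\right) \left(p - 129906\right)}{-204721} = \frac{\left(-330666 + 322067\right) \left(1071216 - 129906\right)}{-204721} = \left(-8599\right) 941310 \left(- \frac{1}{204721}\right) = \left(-8094324690\right) \left(- \frac{1}{204721}\right) = \frac{8094324690}{204721}$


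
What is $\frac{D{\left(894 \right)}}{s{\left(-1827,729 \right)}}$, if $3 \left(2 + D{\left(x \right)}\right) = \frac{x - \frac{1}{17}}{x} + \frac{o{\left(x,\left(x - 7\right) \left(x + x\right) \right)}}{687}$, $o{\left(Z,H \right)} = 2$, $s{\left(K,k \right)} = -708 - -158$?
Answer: $\frac{1932423}{638062700} \approx 0.0030286$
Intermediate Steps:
$s{\left(K,k \right)} = -550$ ($s{\left(K,k \right)} = -708 + 158 = -550$)
$D{\left(x \right)} = - \frac{4120}{2061} + \frac{- \frac{1}{17} + x}{3 x}$ ($D{\left(x \right)} = -2 + \frac{\frac{x - \frac{1}{17}}{x} + \frac{2}{687}}{3} = -2 + \frac{\frac{- \frac{1}{17} + x}{x} + \frac{2}{687}}{3} = -2 + \frac{\frac{2}{687} + \frac{- \frac{1}{17} + x}{x}}{3} = -2 + \left(\frac{2}{2061} + \frac{- \frac{1}{17} + x}{3 x}\right) = - \frac{4120}{2061} + \frac{- \frac{1}{17} + x}{3 x}$)
$\frac{D{\left(894 \right)}}{s{\left(-1827,729 \right)}} = \frac{\frac{1}{35037} \cdot \frac{1}{894} \left(-687 - 52174734\right)}{-550} = \frac{1}{35037} \cdot \frac{1}{894} \left(-687 - 52174734\right) \left(- \frac{1}{550}\right) = \frac{1}{35037} \cdot \frac{1}{894} \left(-52175421\right) \left(- \frac{1}{550}\right) = \left(- \frac{1932423}{1160114}\right) \left(- \frac{1}{550}\right) = \frac{1932423}{638062700}$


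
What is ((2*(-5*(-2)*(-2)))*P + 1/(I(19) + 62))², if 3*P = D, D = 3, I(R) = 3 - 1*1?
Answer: 6548481/4096 ≈ 1598.8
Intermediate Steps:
I(R) = 2 (I(R) = 3 - 1 = 2)
P = 1 (P = (⅓)*3 = 1)
((2*(-5*(-2)*(-2)))*P + 1/(I(19) + 62))² = ((2*(-5*(-2)*(-2)))*1 + 1/(2 + 62))² = ((2*(10*(-2)))*1 + 1/64)² = ((2*(-20))*1 + 1/64)² = (-40*1 + 1/64)² = (-40 + 1/64)² = (-2559/64)² = 6548481/4096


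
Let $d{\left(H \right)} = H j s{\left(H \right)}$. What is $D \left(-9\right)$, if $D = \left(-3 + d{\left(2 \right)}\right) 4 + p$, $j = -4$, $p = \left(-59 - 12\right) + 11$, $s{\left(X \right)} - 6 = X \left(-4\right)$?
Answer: $72$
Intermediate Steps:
$s{\left(X \right)} = 6 - 4 X$ ($s{\left(X \right)} = 6 + X \left(-4\right) = 6 - 4 X$)
$p = -60$ ($p = -71 + 11 = -60$)
$d{\left(H \right)} = - 4 H \left(6 - 4 H\right)$ ($d{\left(H \right)} = H \left(-4\right) \left(6 - 4 H\right) = - 4 H \left(6 - 4 H\right)$)
$D = -8$ ($D = \left(-3 + 8 \cdot 2 \left(-3 + 2 \cdot 2\right)\right) 4 - 60 = \left(-3 + 8 \cdot 2 \left(-3 + 4\right)\right) 4 - 60 = \left(-3 + 8 \cdot 2 \cdot 1\right) 4 - 60 = \left(-3 + 16\right) 4 - 60 = 13 \cdot 4 - 60 = 52 - 60 = -8$)
$D \left(-9\right) = \left(-8\right) \left(-9\right) = 72$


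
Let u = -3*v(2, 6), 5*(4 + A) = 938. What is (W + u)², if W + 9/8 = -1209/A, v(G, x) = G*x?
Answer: 2862357001/1498176 ≈ 1910.6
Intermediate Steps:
A = 918/5 (A = -4 + (⅕)*938 = -4 + 938/5 = 918/5 ≈ 183.60)
W = -9437/1224 (W = -9/8 - 1209/918/5 = -9/8 - 1209*5/918 = -9/8 - 2015/306 = -9437/1224 ≈ -7.7100)
u = -36 (u = -6*6 = -3*12 = -36)
(W + u)² = (-9437/1224 - 36)² = (-53501/1224)² = 2862357001/1498176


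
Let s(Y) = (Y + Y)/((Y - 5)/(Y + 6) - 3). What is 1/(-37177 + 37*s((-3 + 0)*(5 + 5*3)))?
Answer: -97/3366409 ≈ -2.8814e-5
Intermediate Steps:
s(Y) = 2*Y/(-3 + (-5 + Y)/(6 + Y)) (s(Y) = (2*Y)/((-5 + Y)/(6 + Y) - 3) = (2*Y)/(-3 + (-5 + Y)/(6 + Y)) = 2*Y/(-3 + (-5 + Y)/(6 + Y)))
1/(-37177 + 37*s((-3 + 0)*(5 + 5*3))) = 1/(-37177 + 37*(-2*(-3 + 0)*(5 + 5*3)*(6 + (-3 + 0)*(5 + 5*3))/(23 + 2*((-3 + 0)*(5 + 5*3))))) = 1/(-37177 + 37*(-2*(-3*(5 + 15))*(6 - 3*(5 + 15))/(23 + 2*(-3*(5 + 15))))) = 1/(-37177 + 37*(-2*(-3*20)*(6 - 3*20)/(23 + 2*(-3*20)))) = 1/(-37177 + 37*(-2*(-60)*(6 - 60)/(23 + 2*(-60)))) = 1/(-37177 + 37*(-2*(-60)*(-54)/(23 - 120))) = 1/(-37177 + 37*(-2*(-60)*(-54)/(-97))) = 1/(-37177 + 37*(-2*(-60)*(-1/97)*(-54))) = 1/(-37177 + 37*(6480/97)) = 1/(-37177 + 239760/97) = 1/(-3366409/97) = -97/3366409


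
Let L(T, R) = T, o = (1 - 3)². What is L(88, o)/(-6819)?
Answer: -88/6819 ≈ -0.012905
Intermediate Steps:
o = 4 (o = (-2)² = 4)
L(88, o)/(-6819) = 88/(-6819) = 88*(-1/6819) = -88/6819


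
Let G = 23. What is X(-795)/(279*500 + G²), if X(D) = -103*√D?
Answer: -103*I*√795/140029 ≈ -0.02074*I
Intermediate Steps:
X(-795)/(279*500 + G²) = (-103*I*√795)/(279*500 + 23²) = (-103*I*√795)/(139500 + 529) = -103*I*√795/140029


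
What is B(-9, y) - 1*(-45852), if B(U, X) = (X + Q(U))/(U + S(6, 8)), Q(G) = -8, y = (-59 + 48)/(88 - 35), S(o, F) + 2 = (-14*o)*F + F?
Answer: 109357049/2385 ≈ 45852.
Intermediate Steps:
S(o, F) = -2 + F - 14*F*o (S(o, F) = -2 + ((-14*o)*F + F) = -2 + (-14*F*o + F) = -2 + (F - 14*F*o) = -2 + F - 14*F*o)
y = -11/53 ≈ -0.20755
B(U, X) = (-8 + X)/(-666 + U) (B(U, X) = (X - 8)/(U + (-2 + 8 - 14*8*6)) = (-8 + X)/(U + (-2 + 8 - 672)) = (-8 + X)/(U - 666) = (-8 + X)/(-666 + U))
B(-9, y) - 1*(-45852) = (-8 - 11/53)/(-666 - 9) - 1*(-45852) = -435/53/(-675) + 45852 = -1/675*(-435/53) + 45852 = 29/2385 + 45852 = 109357049/2385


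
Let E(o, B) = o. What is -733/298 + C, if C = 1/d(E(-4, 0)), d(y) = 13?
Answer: -9231/3874 ≈ -2.3828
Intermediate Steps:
C = 1/13 ≈ 0.076923
-733/298 + C = -733/298 + 1/13 = -9231/3874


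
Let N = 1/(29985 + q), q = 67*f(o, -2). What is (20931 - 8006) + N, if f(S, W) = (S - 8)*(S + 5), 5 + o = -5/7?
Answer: 19405918174/1501425 ≈ 12925.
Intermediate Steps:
o = -40/7 (o = -5 - 5/7 = -40/7 ≈ -5.7143)
f(S, W) = (-8 + S)*(5 + S)
q = 32160/49 (q = 67*(-40 + (-40/7)² - 3*(-40/7)) = 67*(-40 + 1600/49 + 120/7) = 67*(480/49) = 32160/49 ≈ 656.33)
N = 49/1501425 (N = 1/(29985 + 32160/49) = 1/(1501425/49) = 49/1501425 ≈ 3.2636e-5)
(20931 - 8006) + N = (20931 - 8006) + 49/1501425 = 12925 + 49/1501425 = 19405918174/1501425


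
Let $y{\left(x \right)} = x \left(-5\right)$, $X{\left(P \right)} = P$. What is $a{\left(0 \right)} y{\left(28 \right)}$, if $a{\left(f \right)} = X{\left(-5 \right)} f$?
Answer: $0$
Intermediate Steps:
$y{\left(x \right)} = - 5 x$
$a{\left(f \right)} = - 5 f$
$a{\left(0 \right)} y{\left(28 \right)} = \left(-5\right) 0 \left(\left(-5\right) 28\right) = 0 \left(-140\right) = 0$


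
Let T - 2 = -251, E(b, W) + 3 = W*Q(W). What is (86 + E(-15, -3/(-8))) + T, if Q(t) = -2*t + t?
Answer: -10633/64 ≈ -166.14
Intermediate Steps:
Q(t) = -t
E(b, W) = -3 - W² (E(b, W) = -3 + W*(-W) = -3 - W²)
T = -249 (T = 2 - 251 = -249)
(86 + E(-15, -3/(-8))) + T = (86 + (-3 - (-3/(-8))²)) - 249 = (86 + (-3 - (-3*(-⅛))²)) - 249 = (86 + (-3 - (3/8)²)) - 249 = (86 + (-3 - 1*9/64)) - 249 = (86 + (-3 - 9/64)) - 249 = (86 - 201/64) - 249 = 5303/64 - 249 = -10633/64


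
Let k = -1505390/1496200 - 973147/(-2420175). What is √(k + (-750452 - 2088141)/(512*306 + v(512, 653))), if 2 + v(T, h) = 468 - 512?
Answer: I*√11387358896834506226578443069/24658828585770 ≈ 4.3275*I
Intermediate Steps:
v(T, h) = -46 (v(T, h) = -2 + (468 - 512) = -2 - 44 = -46)
k = -43745694037/72421316700 (k = -1505390*1/1496200 - 973147*(-1/2420175) = -150539/149620 + 973147/2420175 = -43745694037/72421316700 ≈ -0.60404)
√(k + (-750452 - 2088141)/(512*306 + v(512, 653))) = √(-43745694037/72421316700 + (-750452 - 2088141)/(512*306 - 46)) = √(-43745694037/72421316700 - 2838593/(156672 - 46)) = √(-43745694037/72421316700 - 2838593/156626) = √(-106213177854821131/5671530574727100) = I*√11387358896834506226578443069/24658828585770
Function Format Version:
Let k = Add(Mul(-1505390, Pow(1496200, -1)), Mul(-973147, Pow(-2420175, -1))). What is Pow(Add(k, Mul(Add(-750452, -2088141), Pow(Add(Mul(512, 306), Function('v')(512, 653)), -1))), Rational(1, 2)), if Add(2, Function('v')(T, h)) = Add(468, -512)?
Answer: Mul(Rational(1, 24658828585770), I, Pow(11387358896834506226578443069, Rational(1, 2))) ≈ Mul(4.3275, I)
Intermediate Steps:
Function('v')(T, h) = -46 (Function('v')(T, h) = Add(-2, Add(468, -512)) = Add(-2, -44) = -46)
k = Rational(-43745694037, 72421316700) (k = Add(Mul(-1505390, Rational(1, 1496200)), Mul(-973147, Rational(-1, 2420175))) = Add(Rational(-150539, 149620), Rational(973147, 2420175)) = Rational(-43745694037, 72421316700) ≈ -0.60404)
Pow(Add(k, Mul(Add(-750452, -2088141), Pow(Add(Mul(512, 306), Function('v')(512, 653)), -1))), Rational(1, 2)) = Pow(Add(Rational(-43745694037, 72421316700), Mul(Add(-750452, -2088141), Pow(Add(Mul(512, 306), -46), -1))), Rational(1, 2)) = Pow(Add(Rational(-43745694037, 72421316700), Mul(-2838593, Pow(Add(156672, -46), -1))), Rational(1, 2)) = Pow(Add(Rational(-43745694037, 72421316700), Mul(-2838593, Pow(156626, -1))), Rational(1, 2)) = Pow(Add(Rational(-43745694037, 72421316700), Mul(-2838593, Rational(1, 156626))), Rational(1, 2)) = Pow(Add(Rational(-43745694037, 72421316700), Rational(-2838593, 156626)), Rational(1, 2)) = Pow(Rational(-106213177854821131, 5671530574727100), Rational(1, 2)) = Mul(Rational(1, 24658828585770), I, Pow(11387358896834506226578443069, Rational(1, 2)))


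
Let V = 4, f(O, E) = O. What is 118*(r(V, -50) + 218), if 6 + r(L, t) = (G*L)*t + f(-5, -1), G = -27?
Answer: 661626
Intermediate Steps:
r(L, t) = -11 - 27*L*t (r(L, t) = -6 + ((-27*L)*t - 5) = -6 + (-27*L*t - 5) = -6 + (-5 - 27*L*t) = -11 - 27*L*t)
118*(r(V, -50) + 218) = 118*((-11 - 27*4*(-50)) + 218) = 118*((-11 + 5400) + 218) = 118*(5389 + 218) = 118*5607 = 661626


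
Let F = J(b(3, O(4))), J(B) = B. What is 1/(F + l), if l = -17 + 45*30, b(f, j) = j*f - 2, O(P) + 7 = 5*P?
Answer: 1/1370 ≈ 0.00072993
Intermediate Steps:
O(P) = -7 + 5*P
b(f, j) = -2 + f*j (b(f, j) = f*j - 2 = -2 + f*j)
F = 37 (F = -2 + 3*(-7 + 5*4) = -2 + 3*(-7 + 20) = -2 + 3*13 = -2 + 39 = 37)
l = 1333 (l = -17 + 1350 = 1333)
1/(F + l) = 1/(37 + 1333) = 1/1370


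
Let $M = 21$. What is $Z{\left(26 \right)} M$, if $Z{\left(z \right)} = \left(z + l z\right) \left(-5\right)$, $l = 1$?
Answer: $-5460$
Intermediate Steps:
$Z{\left(z \right)} = - 10 z$ ($Z{\left(z \right)} = \left(z + 1 z\right) \left(-5\right) = \left(z + z\right) \left(-5\right) = 2 z \left(-5\right) = - 10 z$)
$Z{\left(26 \right)} M = \left(-10\right) 26 \cdot 21 = \left(-260\right) 21 = -5460$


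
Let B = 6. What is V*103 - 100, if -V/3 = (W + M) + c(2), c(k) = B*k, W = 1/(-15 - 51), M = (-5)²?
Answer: -253623/22 ≈ -11528.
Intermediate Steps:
M = 25
W = -1/66 (W = 1/(-66) = -1/66 ≈ -0.015152)
c(k) = 6*k
V = -2441/22 (V = -3*((-1/66 + 25) + 6*2) = -3*(1649/66 + 12) = -3*2441/66 = -2441/22 ≈ -110.95)
V*103 - 100 = -2441/22*103 - 100 = -251423/22 - 100 = -253623/22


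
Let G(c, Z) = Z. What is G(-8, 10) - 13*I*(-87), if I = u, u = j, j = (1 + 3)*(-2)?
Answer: -9038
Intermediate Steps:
j = -8 (j = 4*(-2) = -8)
u = -8
I = -8
G(-8, 10) - 13*I*(-87) = 10 - 13*(-8)*(-87) = 10 + 104*(-87) = 10 - 9048 = -9038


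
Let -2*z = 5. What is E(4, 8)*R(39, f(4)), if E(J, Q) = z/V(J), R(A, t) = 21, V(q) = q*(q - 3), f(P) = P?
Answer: -105/8 ≈ -13.125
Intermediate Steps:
z = -5/2 (z = -1/2*5 = -5/2 ≈ -2.5000)
V(q) = q*(-3 + q)
E(J, Q) = -5/(2*J*(-3 + J)) (E(J, Q) = -5*1/(J*(-3 + J))/2 = -5/(2*J*(-3 + J)))
E(4, 8)*R(39, f(4)) = -5/2/(4*(-3 + 4))*21 = -5/2*1/4/1*21 = -5/2*1/4*1*21 = -5/8*21 = -105/8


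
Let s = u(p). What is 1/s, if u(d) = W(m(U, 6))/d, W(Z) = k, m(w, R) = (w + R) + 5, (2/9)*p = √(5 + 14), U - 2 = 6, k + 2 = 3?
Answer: 9*√19/2 ≈ 19.615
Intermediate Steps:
k = 1 (k = -2 + 3 = 1)
U = 8 (U = 2 + 6 = 8)
p = 9*√19/2 (p = 9*√(5 + 14)/2 = 9*√19/2 ≈ 19.615)
m(w, R) = 5 + R + w (m(w, R) = (R + w) + 5 = 5 + R + w)
W(Z) = 1
u(d) = 1/d
s = 2*√19/171 (s = 1/(9*√19/2) = 2*√19/171 ≈ 0.050981)
1/s = 1/(2*√19/171) = 9*√19/2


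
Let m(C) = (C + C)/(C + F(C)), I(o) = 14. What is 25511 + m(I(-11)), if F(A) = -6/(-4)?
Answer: 790897/31 ≈ 25513.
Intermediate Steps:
F(A) = 3/2 (F(A) = -6*(-¼) = 3/2)
m(C) = 2*C/(3/2 + C) (m(C) = (C + C)/(C + 3/2) = (2*C)/(3/2 + C) = 2*C/(3/2 + C))
25511 + m(I(-11)) = 25511 + 4*14/(3 + 2*14) = 25511 + 4*14/(3 + 28) = 25511 + 4*14/31 = 25511 + 4*14*(1/31) = 25511 + 56/31 = 790897/31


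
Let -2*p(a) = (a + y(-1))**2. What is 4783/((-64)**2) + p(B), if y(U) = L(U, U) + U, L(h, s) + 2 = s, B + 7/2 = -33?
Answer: -3354449/4096 ≈ -818.96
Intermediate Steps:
B = -73/2 (B = -7/2 - 33 = -73/2 ≈ -36.500)
L(h, s) = -2 + s
y(U) = -2 + 2*U (y(U) = (-2 + U) + U = -2 + 2*U)
p(a) = -(-4 + a)**2/2 (p(a) = -(a + (-2 + 2*(-1)))**2/2 = -(a + (-2 - 2))**2/2 = -(a - 4)**2/2 = -(-4 + a)**2/2)
4783/((-64)**2) + p(B) = 4783/((-64)**2) - (-4 - 73/2)**2/2 = 4783/4096 - (-81/2)**2/2 = 4783*(1/4096) - 1/2*6561/4 = 4783/4096 - 6561/8 = -3354449/4096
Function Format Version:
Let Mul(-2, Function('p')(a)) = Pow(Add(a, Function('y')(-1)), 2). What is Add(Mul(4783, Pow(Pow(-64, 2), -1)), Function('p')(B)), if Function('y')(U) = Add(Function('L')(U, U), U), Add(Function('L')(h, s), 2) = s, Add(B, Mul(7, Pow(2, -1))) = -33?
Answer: Rational(-3354449, 4096) ≈ -818.96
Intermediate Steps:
B = Rational(-73, 2) (B = Add(Rational(-7, 2), -33) = Rational(-73, 2) ≈ -36.500)
Function('L')(h, s) = Add(-2, s)
Function('y')(U) = Add(-2, Mul(2, U)) (Function('y')(U) = Add(Add(-2, U), U) = Add(-2, Mul(2, U)))
Function('p')(a) = Mul(Rational(-1, 2), Pow(Add(-4, a), 2)) (Function('p')(a) = Mul(Rational(-1, 2), Pow(Add(a, Add(-2, Mul(2, -1))), 2)) = Mul(Rational(-1, 2), Pow(Add(a, Add(-2, -2)), 2)) = Mul(Rational(-1, 2), Pow(Add(a, -4), 2)) = Mul(Rational(-1, 2), Pow(Add(-4, a), 2)))
Add(Mul(4783, Pow(Pow(-64, 2), -1)), Function('p')(B)) = Add(Mul(4783, Pow(Pow(-64, 2), -1)), Mul(Rational(-1, 2), Pow(Add(-4, Rational(-73, 2)), 2))) = Add(Mul(4783, Pow(4096, -1)), Mul(Rational(-1, 2), Pow(Rational(-81, 2), 2))) = Add(Mul(4783, Rational(1, 4096)), Mul(Rational(-1, 2), Rational(6561, 4))) = Add(Rational(4783, 4096), Rational(-6561, 8)) = Rational(-3354449, 4096)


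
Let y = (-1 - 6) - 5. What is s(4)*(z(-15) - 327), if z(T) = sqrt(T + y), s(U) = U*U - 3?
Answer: -4251 + 39*I*sqrt(3) ≈ -4251.0 + 67.55*I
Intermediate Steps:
s(U) = -3 + U**2 (s(U) = U**2 - 3 = -3 + U**2)
y = -12 (y = -7 - 5 = -12)
z(T) = sqrt(-12 + T) (z(T) = sqrt(T - 12) = sqrt(-12 + T))
s(4)*(z(-15) - 327) = (-3 + 4**2)*(sqrt(-12 - 15) - 327) = (-3 + 16)*(sqrt(-27) - 327) = 13*(3*I*sqrt(3) - 327) = 13*(-327 + 3*I*sqrt(3)) = -4251 + 39*I*sqrt(3)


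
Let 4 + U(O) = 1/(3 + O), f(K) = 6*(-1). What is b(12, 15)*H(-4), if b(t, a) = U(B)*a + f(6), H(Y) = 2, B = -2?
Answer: -102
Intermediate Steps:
f(K) = -6
U(O) = -4 + 1/(3 + O)
b(t, a) = -6 - 3*a (b(t, a) = ((-11 - 4*(-2))/(3 - 2))*a - 6 = ((-11 + 8)/1)*a - 6 = (1*(-3))*a - 6 = -3*a - 6 = -6 - 3*a)
b(12, 15)*H(-4) = (-6 - 3*15)*2 = (-6 - 45)*2 = -51*2 = -102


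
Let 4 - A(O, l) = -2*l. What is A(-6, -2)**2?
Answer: 0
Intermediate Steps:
A(O, l) = 4 + 2*l (A(O, l) = 4 - (-2)*l = 4 + 2*l)
A(-6, -2)**2 = (4 + 2*(-2))**2 = (4 - 4)**2 = 0**2 = 0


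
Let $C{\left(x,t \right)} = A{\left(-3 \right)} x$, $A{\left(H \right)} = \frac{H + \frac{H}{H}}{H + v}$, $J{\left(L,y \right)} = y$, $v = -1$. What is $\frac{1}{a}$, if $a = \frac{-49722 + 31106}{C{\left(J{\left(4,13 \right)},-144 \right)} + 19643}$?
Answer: $- \frac{3023}{2864} \approx -1.0555$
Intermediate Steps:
$A{\left(H \right)} = \frac{1 + H}{-1 + H}$ ($A{\left(H \right)} = \frac{H + \frac{H}{H}}{H - 1} = \frac{H + 1}{-1 + H} = \frac{1 + H}{-1 + H}$)
$C{\left(x,t \right)} = \frac{x}{2}$ ($C{\left(x,t \right)} = \frac{1 - 3}{-1 - 3} x = \frac{1}{-4} \left(-2\right) x = \left(- \frac{1}{4}\right) \left(-2\right) x = \frac{x}{2}$)
$a = - \frac{2864}{3023}$ ($a = \frac{-49722 + 31106}{\frac{1}{2} \cdot 13 + 19643} = - \frac{18616}{\frac{13}{2} + 19643} = - \frac{18616}{\frac{39299}{2}} = \left(-18616\right) \frac{2}{39299} = - \frac{2864}{3023} \approx -0.9474$)
$\frac{1}{a} = \frac{1}{- \frac{2864}{3023}} = - \frac{3023}{2864}$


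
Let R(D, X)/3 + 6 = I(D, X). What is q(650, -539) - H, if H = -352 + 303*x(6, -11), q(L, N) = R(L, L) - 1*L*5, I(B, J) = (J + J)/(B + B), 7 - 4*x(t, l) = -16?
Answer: -18621/4 ≈ -4655.3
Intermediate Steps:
x(t, l) = 23/4 (x(t, l) = 7/4 - 1/4*(-16) = 7/4 + 4 = 23/4)
I(B, J) = J/B (I(B, J) = (2*J)/((2*B)) = (2*J)*(1/(2*B)) = J/B)
R(D, X) = -18 + 3*X/D (R(D, X) = -18 + 3*(X/D) = -18 + 3*X/D)
q(L, N) = -15 - 5*L (q(L, N) = (-18 + 3*L/L) - 1*L*5 = (-18 + 3) - L*5 = -15 - 5*L)
H = 5561/4 (H = -352 + 303*(23/4) = -352 + 6969/4 = 5561/4 ≈ 1390.3)
q(650, -539) - H = (-15 - 5*650) - 1*5561/4 = (-15 - 3250) - 5561/4 = -3265 - 5561/4 = -18621/4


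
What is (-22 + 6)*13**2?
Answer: -2704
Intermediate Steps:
(-22 + 6)*13**2 = -16*169 = -2704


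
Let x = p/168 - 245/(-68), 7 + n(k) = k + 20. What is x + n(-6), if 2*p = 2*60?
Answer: 5217/476 ≈ 10.960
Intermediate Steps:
n(k) = 13 + k (n(k) = -7 + (k + 20) = -7 + (20 + k) = 13 + k)
p = 60 (p = (2*60)/2 = (1/2)*120 = 60)
x = 1885/476 (x = 60/168 - 245/(-68) = 60*(1/168) - 245*(-1/68) = 5/14 + 245/68 = 1885/476 ≈ 3.9601)
x + n(-6) = 1885/476 + (13 - 6) = 1885/476 + 7 = 5217/476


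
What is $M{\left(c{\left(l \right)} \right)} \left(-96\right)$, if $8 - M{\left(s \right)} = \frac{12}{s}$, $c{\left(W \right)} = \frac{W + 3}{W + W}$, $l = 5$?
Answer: $672$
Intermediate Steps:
$c{\left(W \right)} = \frac{3 + W}{2 W}$
$M{\left(s \right)} = 8 - \frac{12}{s}$
$M{\left(c{\left(l \right)} \right)} \left(-96\right) = \left(8 - \frac{12}{\frac{1}{2} \cdot \frac{1}{5} \left(3 + 5\right)}\right) \left(-96\right) = \left(8 - \frac{12}{\frac{1}{2} \cdot \frac{1}{5} \cdot 8}\right) \left(-96\right) = \left(8 - \frac{12}{\frac{4}{5}}\right) \left(-96\right) = \left(8 - 15\right) \left(-96\right) = \left(-7\right) \left(-96\right) = 672$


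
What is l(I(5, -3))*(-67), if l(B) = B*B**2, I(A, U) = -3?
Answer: 1809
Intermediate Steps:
l(B) = B**3
l(I(5, -3))*(-67) = (-3)**3*(-67) = -27*(-67) = 1809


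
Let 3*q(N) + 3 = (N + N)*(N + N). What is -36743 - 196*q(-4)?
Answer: -122185/3 ≈ -40728.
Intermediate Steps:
q(N) = -1 + 4*N**2/3 (q(N) = -1 + ((N + N)*(N + N))/3 = -1 + ((2*N)*(2*N))/3 = -1 + (4*N**2)/3 = -1 + 4*N**2/3)
-36743 - 196*q(-4) = -36743 - 196*(-1 + (4/3)*(-4)**2) = -36743 - 196*(-1 + (4/3)*16) = -36743 - 196*(-1 + 64/3) = -36743 - 196*61/3 = -36743 - 11956/3 = -122185/3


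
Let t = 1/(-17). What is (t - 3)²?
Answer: 2704/289 ≈ 9.3564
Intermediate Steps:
t = -1/17 (t = 1*(-1/17) = -1/17 ≈ -0.058824)
(t - 3)² = (-1/17 - 3)² = (-52/17)² = 2704/289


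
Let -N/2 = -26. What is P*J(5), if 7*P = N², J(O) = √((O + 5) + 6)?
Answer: 10816/7 ≈ 1545.1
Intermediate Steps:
N = 52 (N = -2*(-26) = 52)
J(O) = √(11 + O) (J(O) = √((5 + O) + 6) = √(11 + O))
P = 2704/7 (P = (⅐)*52² = (⅐)*2704 = 2704/7 ≈ 386.29)
P*J(5) = 2704*√(11 + 5)/7 = 2704*√16/7 = (2704/7)*4 = 10816/7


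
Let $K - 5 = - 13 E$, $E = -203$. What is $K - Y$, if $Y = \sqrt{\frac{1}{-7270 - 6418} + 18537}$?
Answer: $2644 - \frac{\sqrt{868279305010}}{6844} \approx 2507.8$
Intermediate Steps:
$Y = \frac{\sqrt{868279305010}}{6844}$ ($Y = \sqrt{\frac{1}{-13688} + 18537} = \sqrt{- \frac{1}{13688} + 18537} = \sqrt{\frac{253734455}{13688}} = \frac{\sqrt{868279305010}}{6844} \approx 136.15$)
$K = 2644$ ($K = 5 - -2639 = 5 + 2639 = 2644$)
$K - Y = 2644 - \frac{\sqrt{868279305010}}{6844}$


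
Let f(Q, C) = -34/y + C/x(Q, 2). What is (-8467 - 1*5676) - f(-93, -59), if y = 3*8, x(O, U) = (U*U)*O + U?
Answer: -31394669/2220 ≈ -14142.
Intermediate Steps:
x(O, U) = U + O*U² (x(O, U) = U²*O + U = O*U² + U = U + O*U²)
y = 24
f(Q, C) = -17/12 + C/(2 + 4*Q) (f(Q, C) = -34/24 + C/((2*(1 + Q*2))) = -34*1/24 + C/((2*(1 + 2*Q))) = -17/12 + C/(2 + 4*Q))
(-8467 - 1*5676) - f(-93, -59) = (-8467 - 1*5676) - (-17 - 34*(-93) + 6*(-59))/(12*(1 + 2*(-93))) = (-8467 - 5676) - (-17 + 3162 - 354)/(12*(1 - 186)) = -14143 - 2791/(12*(-185)) = -14143 - (-1)*2791/(12*185) = -14143 - 1*(-2791/2220) = -14143 + 2791/2220 = -31394669/2220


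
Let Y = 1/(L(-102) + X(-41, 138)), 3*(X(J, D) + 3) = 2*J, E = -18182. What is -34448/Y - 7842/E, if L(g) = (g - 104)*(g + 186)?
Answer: 16285611448067/27273 ≈ 5.9713e+8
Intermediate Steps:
X(J, D) = -3 + 2*J/3 (X(J, D) = -3 + (2*J)/3 = -3 + 2*J/3)
L(g) = (-104 + g)*(186 + g)
Y = -3/52003 (Y = 1/((-19344 + (-102)² + 82*(-102)) + (-3 + (⅔)*(-41))) = 1/((-19344 + 10404 - 8364) + (-3 - 82/3)) = 1/(-17304 - 91/3) = 1/(-52003/3) = -3/52003 ≈ -5.7689e-5)
-34448/Y - 7842/E = -34448/(-3/52003) - 7842/(-18182) = -34448*(-52003/3) - 7842*(-1/18182) = 1791399344/3 + 3921/9091 = 16285611448067/27273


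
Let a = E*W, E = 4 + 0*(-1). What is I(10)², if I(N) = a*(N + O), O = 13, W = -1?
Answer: 8464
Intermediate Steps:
E = 4 (E = 4 + 0 = 4)
a = -4 (a = 4*(-1) = -4)
I(N) = -52 - 4*N (I(N) = -4*(N + 13) = -4*(13 + N) = -52 - 4*N)
I(10)² = (-52 - 4*10)² = (-52 - 40)² = (-92)² = 8464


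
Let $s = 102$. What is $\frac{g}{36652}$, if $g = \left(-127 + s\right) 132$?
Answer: $- \frac{75}{833} \approx -0.090036$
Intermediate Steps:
$g = -3300$ ($g = \left(-127 + 102\right) 132 = \left(-25\right) 132 = -3300$)
$\frac{g}{36652} = - \frac{3300}{36652} = \left(-3300\right) \frac{1}{36652} = - \frac{75}{833}$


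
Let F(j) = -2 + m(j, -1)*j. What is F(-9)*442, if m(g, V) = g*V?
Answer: -36686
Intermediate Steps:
m(g, V) = V*g
F(j) = -2 - j**2 (F(j) = -2 + (-j)*j = -2 - j**2)
F(-9)*442 = (-2 - 1*(-9)**2)*442 = (-2 - 1*81)*442 = (-2 - 81)*442 = -83*442 = -36686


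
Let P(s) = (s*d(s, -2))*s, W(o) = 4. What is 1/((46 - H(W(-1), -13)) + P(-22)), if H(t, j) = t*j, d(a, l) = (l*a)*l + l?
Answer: -1/43462 ≈ -2.3009e-5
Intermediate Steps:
d(a, l) = l + a*l² (d(a, l) = (a*l)*l + l = a*l² + l = l + a*l²)
H(t, j) = j*t
P(s) = s²*(-2 + 4*s) (P(s) = (s*(-2*(1 + s*(-2))))*s = (s*(-2*(1 - 2*s)))*s = (s*(-2 + 4*s))*s = s²*(-2 + 4*s))
1/((46 - H(W(-1), -13)) + P(-22)) = 1/((46 - (-13)*4) + (-22)²*(-2 + 4*(-22))) = 1/((46 - 1*(-52)) + 484*(-2 - 88)) = 1/((46 + 52) + 484*(-90)) = 1/(98 - 43560) = 1/(-43462) = -1/43462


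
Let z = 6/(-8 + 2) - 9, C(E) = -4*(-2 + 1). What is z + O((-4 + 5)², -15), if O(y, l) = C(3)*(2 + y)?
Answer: 2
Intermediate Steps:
C(E) = 4 (C(E) = -4*(-1) = 4)
z = -10 (z = 6/(-6) - 9 = -⅙*6 - 9 = -1 - 9 = -10)
O(y, l) = 8 + 4*y (O(y, l) = 4*(2 + y) = 8 + 4*y)
z + O((-4 + 5)², -15) = -10 + (8 + 4*(-4 + 5)²) = -10 + (8 + 4*1²) = -10 + (8 + 4*1) = -10 + (8 + 4) = -10 + 12 = 2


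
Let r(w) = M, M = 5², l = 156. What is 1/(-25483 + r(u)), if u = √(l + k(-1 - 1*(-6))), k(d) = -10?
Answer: -1/25458 ≈ -3.9280e-5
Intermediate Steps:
u = √146 (u = √(156 - 10) = √146 ≈ 12.083)
M = 25
r(w) = 25
1/(-25483 + r(u)) = 1/(-25483 + 25) = 1/(-25458) = -1/25458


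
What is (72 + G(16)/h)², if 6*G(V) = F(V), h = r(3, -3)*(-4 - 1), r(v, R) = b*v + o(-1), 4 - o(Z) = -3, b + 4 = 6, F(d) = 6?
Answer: 21893041/4225 ≈ 5181.8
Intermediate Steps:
b = 2 (b = -4 + 6 = 2)
o(Z) = 7 (o(Z) = 4 - 1*(-3) = 4 + 3 = 7)
r(v, R) = 7 + 2*v (r(v, R) = 2*v + 7 = 7 + 2*v)
h = -65 (h = (7 + 2*3)*(-4 - 1) = (7 + 6)*(-5) = 13*(-5) = -65)
G(V) = 1 (G(V) = (⅙)*6 = 1)
(72 + G(16)/h)² = (72 + 1/(-65))² = (72 + 1*(-1/65))² = (72 - 1/65)² = (4679/65)² = 21893041/4225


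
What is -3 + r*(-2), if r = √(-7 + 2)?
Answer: -3 - 2*I*√5 ≈ -3.0 - 4.4721*I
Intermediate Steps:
r = I*√5 (r = √(-5) = I*√5 ≈ 2.2361*I)
-3 + r*(-2) = -3 + (I*√5)*(-2) = -3 - 2*I*√5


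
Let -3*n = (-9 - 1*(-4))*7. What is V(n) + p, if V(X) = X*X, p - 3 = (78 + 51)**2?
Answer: 151021/9 ≈ 16780.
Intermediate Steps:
n = 35/3 (n = -(-9 - 1*(-4))*7/3 = -(-9 + 4)*7/3 = -(-5)*7/3 = -1/3*(-35) = 35/3 ≈ 11.667)
p = 16644 (p = 3 + (78 + 51)**2 = 3 + 129**2 = 3 + 16641 = 16644)
V(X) = X**2
V(n) + p = (35/3)**2 + 16644 = 1225/9 + 16644 = 151021/9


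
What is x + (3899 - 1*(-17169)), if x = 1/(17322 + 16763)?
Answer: 718102781/34085 ≈ 21068.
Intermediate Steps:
x = 1/34085 ≈ 2.9338e-5
x + (3899 - 1*(-17169)) = 1/34085 + (3899 - 1*(-17169)) = 1/34085 + (3899 + 17169) = 1/34085 + 21068 = 718102781/34085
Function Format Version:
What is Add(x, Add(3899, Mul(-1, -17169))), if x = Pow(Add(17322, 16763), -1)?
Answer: Rational(718102781, 34085) ≈ 21068.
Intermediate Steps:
x = Rational(1, 34085) (x = Pow(34085, -1) = Rational(1, 34085) ≈ 2.9338e-5)
Add(x, Add(3899, Mul(-1, -17169))) = Add(Rational(1, 34085), Add(3899, Mul(-1, -17169))) = Add(Rational(1, 34085), Add(3899, 17169)) = Add(Rational(1, 34085), 21068) = Rational(718102781, 34085)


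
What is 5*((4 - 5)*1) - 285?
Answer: -290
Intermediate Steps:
5*((4 - 5)*1) - 285 = 5*(-1*1) - 285 = 5*(-1) - 285 = -5 - 285 = -290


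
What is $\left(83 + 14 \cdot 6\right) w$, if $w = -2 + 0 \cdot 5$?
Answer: $-334$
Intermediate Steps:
$w = -2$ ($w = -2 + 0 = -2$)
$\left(83 + 14 \cdot 6\right) w = \left(83 + 14 \cdot 6\right) \left(-2\right) = \left(83 + 84\right) \left(-2\right) = 167 \left(-2\right) = -334$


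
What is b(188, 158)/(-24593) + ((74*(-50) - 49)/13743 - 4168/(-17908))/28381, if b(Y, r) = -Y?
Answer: 328226778099377/42944529042977463 ≈ 0.0076430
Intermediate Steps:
b(188, 158)/(-24593) + ((74*(-50) - 49)/13743 - 4168/(-17908))/28381 = -1*188/(-24593) + ((74*(-50) - 49)/13743 - 4168/(-17908))/28381 = -188*(-1/24593) + ((-3700 - 49)*(1/13743) - 4168*(-1/17908))*(1/28381) = 188/24593 + (-3749*1/13743 + 1042/4477)*(1/28381) = 188/24593 + (-3749/13743 + 1042/4477)*(1/28381) = 188/24593 - 2464067/61527411*1/28381 = 188/24593 - 2464067/1746209451591 = 328226778099377/42944529042977463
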